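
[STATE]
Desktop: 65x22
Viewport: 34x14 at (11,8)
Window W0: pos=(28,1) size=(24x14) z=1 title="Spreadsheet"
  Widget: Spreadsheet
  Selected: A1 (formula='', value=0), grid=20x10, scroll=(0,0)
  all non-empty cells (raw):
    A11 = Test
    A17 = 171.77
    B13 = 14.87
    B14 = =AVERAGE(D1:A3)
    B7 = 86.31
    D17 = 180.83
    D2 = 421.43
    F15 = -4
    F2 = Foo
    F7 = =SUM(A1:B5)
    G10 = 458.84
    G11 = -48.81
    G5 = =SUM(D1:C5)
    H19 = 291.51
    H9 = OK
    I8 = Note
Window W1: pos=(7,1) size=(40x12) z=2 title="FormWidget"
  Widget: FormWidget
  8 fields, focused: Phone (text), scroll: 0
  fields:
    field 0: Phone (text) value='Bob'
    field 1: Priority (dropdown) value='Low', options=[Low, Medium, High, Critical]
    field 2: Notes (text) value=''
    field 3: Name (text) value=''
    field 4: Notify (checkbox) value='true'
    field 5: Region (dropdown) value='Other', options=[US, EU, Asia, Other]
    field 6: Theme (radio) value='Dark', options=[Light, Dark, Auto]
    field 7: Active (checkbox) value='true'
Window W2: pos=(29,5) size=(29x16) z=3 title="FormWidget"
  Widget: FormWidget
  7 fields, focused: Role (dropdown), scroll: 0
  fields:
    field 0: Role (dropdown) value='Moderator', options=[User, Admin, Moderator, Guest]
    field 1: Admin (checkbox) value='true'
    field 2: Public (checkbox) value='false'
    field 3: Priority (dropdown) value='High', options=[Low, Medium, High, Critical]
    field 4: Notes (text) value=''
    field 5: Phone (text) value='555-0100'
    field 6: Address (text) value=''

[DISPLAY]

otify:     [x]    ┃> Role:       [
egion:     [Other ┃  Admin:      [
heme:      ( ) Lig┃  Public:     [
ctive:     [x]    ┃  Priority:   [
━━━━━━━━━━━━━━━━━━┃  Notes:      [
                 ┃┃  Phone:      [
                 ┗┃  Address:    [
                  ┃               
                  ┃               
                  ┃               
                  ┃               
                  ┃               
                  ┗━━━━━━━━━━━━━━━
                                  


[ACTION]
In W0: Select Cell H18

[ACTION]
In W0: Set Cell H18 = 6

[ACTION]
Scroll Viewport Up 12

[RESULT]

                                  
━━━━━━━━━━━━━━━━━━━━━━━━━━━━━━━━━━
rmWidget                          
──────────────────────────────────
hone:      [Bob                   
riority:   [Low   ┏━━━━━━━━━━━━━━━
otes:      [      ┃ FormWidget    
ame:       [      ┠───────────────
otify:     [x]    ┃> Role:       [
egion:     [Other ┃  Admin:      [
heme:      ( ) Lig┃  Public:     [
ctive:     [x]    ┃  Priority:   [
━━━━━━━━━━━━━━━━━━┃  Notes:      [
                 ┃┃  Phone:      [


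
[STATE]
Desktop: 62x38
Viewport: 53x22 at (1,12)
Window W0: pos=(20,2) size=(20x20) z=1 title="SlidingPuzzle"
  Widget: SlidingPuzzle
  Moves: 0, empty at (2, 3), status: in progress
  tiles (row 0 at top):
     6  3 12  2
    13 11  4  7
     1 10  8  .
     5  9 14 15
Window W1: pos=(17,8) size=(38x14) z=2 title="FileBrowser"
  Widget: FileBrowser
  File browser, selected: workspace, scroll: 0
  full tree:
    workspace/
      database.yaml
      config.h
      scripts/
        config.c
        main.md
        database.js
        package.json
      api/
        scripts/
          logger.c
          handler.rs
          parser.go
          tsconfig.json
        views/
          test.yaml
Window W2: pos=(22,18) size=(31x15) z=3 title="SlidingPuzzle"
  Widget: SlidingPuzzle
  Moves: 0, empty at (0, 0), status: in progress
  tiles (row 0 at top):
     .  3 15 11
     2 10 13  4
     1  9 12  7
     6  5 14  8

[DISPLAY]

                ┃    database.yaml                   
                ┃    config.h                        
                ┃    [+] scripts/                    
                ┃    [+] api/                        
                ┃                                    
                ┃                                    
                ┃    ┏━━━━━━━━━━━━━━━━━━━━━━━━━━━━━┓ 
                ┃    ┃ SlidingPuzzle               ┃ 
                ┃    ┠─────────────────────────────┨ 
                ┗━━━━┃┌────┬────┬────┬────┐        ┃━
                     ┃│    │  3 │ 15 │ 11 │        ┃ 
                     ┃├────┼────┼────┼────┤        ┃ 
                     ┃│  2 │ 10 │ 13 │  4 │        ┃ 
                     ┃├────┼────┼────┼────┤        ┃ 
                     ┃│  1 │  9 │ 12 │  7 │        ┃ 
                     ┃├────┼────┼────┼────┤        ┃ 
                     ┃│  6 │  5 │ 14 │  8 │        ┃ 
                     ┃└────┴────┴────┴────┘        ┃ 
                     ┃Moves: 0                     ┃ 
                     ┃                             ┃ 
                     ┗━━━━━━━━━━━━━━━━━━━━━━━━━━━━━┛ 
                                                     


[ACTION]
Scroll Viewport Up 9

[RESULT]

                   ┃ SlidingPuzzle    ┃              
                   ┠──────────────────┨              
                   ┃┌────┬────┬────┬──┃              
                   ┃│  6 │  3 │ 12 │  ┃              
                   ┃├────┼────┼────┼──┃              
                ┏━━━━━━━━━━━━━━━━━━━━━━━━━━━━━━━━━━━━
                ┃ FileBrowser                        
                ┠────────────────────────────────────
                ┃> [-] workspace/                    
                ┃    database.yaml                   
                ┃    config.h                        
                ┃    [+] scripts/                    
                ┃    [+] api/                        
                ┃                                    
                ┃                                    
                ┃    ┏━━━━━━━━━━━━━━━━━━━━━━━━━━━━━┓ 
                ┃    ┃ SlidingPuzzle               ┃ 
                ┃    ┠─────────────────────────────┨ 
                ┗━━━━┃┌────┬────┬────┬────┐        ┃━
                     ┃│    │  3 │ 15 │ 11 │        ┃ 
                     ┃├────┼────┼────┼────┤        ┃ 
                     ┃│  2 │ 10 │ 13 │  4 │        ┃ 


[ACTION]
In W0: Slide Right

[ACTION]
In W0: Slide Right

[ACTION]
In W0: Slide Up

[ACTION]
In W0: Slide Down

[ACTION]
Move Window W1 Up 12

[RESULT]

                ┃> [-] workspace/                    
                ┃    database.yaml                   
                ┃    config.h                        
                ┃    [+] scripts/                    
                ┃    [+] api/                        
                ┃                                    
                ┃                                    
                ┃                                    
                ┃                                    
                ┃                                    
                ┗━━━━━━━━━━━━━━━━━━━━━━━━━━━━━━━━━━━━
                   ┃Moves: 4          ┃              
                   ┃                  ┃              
                   ┃                  ┃              
                   ┃                  ┃              
                   ┃ ┏━━━━━━━━━━━━━━━━━━━━━━━━━━━━━┓ 
                   ┃ ┃ SlidingPuzzle               ┃ 
                   ┃ ┠─────────────────────────────┨ 
                   ┗━┃┌────┬────┬────┬────┐        ┃ 
                     ┃│    │  3 │ 15 │ 11 │        ┃ 
                     ┃├────┼────┼────┼────┤        ┃ 
                     ┃│  2 │ 10 │ 13 │  4 │        ┃ 


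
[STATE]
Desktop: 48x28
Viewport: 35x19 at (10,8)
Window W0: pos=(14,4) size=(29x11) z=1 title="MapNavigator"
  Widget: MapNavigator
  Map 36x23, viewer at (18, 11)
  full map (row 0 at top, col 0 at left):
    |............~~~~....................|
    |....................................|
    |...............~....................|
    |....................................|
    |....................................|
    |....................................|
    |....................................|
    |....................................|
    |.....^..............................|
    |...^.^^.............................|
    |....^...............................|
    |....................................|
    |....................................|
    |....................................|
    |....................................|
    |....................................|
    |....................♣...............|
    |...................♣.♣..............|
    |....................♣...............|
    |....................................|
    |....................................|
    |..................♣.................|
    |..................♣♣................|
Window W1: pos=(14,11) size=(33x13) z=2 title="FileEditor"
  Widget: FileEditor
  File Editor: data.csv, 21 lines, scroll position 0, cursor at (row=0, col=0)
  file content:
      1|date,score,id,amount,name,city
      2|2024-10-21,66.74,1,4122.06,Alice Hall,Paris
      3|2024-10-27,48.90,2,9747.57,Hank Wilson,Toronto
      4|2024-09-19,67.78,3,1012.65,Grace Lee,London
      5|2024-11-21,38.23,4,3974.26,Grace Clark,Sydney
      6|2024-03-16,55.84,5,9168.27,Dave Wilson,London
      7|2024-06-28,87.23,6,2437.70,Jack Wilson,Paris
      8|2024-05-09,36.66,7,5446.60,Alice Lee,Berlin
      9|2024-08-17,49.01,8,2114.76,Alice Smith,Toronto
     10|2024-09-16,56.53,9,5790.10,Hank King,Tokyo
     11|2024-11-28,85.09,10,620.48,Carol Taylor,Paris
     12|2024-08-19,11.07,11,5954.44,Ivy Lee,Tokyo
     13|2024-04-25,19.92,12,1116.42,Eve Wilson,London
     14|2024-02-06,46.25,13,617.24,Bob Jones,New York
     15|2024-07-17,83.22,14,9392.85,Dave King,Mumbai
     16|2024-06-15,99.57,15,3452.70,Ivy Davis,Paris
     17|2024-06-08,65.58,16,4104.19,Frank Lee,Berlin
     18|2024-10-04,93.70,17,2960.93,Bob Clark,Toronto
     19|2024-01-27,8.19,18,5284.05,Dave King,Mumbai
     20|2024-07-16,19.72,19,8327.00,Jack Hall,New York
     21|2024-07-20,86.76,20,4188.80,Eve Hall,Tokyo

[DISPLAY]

    ┃^^.........................┃  
    ┃...........................┃  
    ┃.............@.............┃  
    ┏━━━━━━━━━━━━━━━━━━━━━━━━━━━━━━
    ┃ FileEditor                   
    ┠──────────────────────────────
    ┃█ate,score,id,amount,name,city
    ┃2024-10-21,66.74,1,4122.06,Ali
    ┃2024-10-27,48.90,2,9747.57,Han
    ┃2024-09-19,67.78,3,1012.65,Gra
    ┃2024-11-21,38.23,4,3974.26,Gra
    ┃2024-03-16,55.84,5,9168.27,Dav
    ┃2024-06-28,87.23,6,2437.70,Jac
    ┃2024-05-09,36.66,7,5446.60,Ali
    ┃2024-08-17,49.01,8,2114.76,Ali
    ┗━━━━━━━━━━━━━━━━━━━━━━━━━━━━━━
                                   
                                   
                                   


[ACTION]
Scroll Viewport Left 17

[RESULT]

              ┃^^..................
              ┃....................
              ┃.............@......
              ┏━━━━━━━━━━━━━━━━━━━━
              ┃ FileEditor         
              ┠────────────────────
              ┃█ate,score,id,amount
              ┃2024-10-21,66.74,1,4
              ┃2024-10-27,48.90,2,9
              ┃2024-09-19,67.78,3,1
              ┃2024-11-21,38.23,4,3
              ┃2024-03-16,55.84,5,9
              ┃2024-06-28,87.23,6,2
              ┃2024-05-09,36.66,7,5
              ┃2024-08-17,49.01,8,2
              ┗━━━━━━━━━━━━━━━━━━━━
                                   
                                   
                                   


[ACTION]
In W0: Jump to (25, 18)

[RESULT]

              ┃........♣...........
              ┃.......♣.♣..........
              ┃........♣....@......
              ┏━━━━━━━━━━━━━━━━━━━━
              ┃ FileEditor         
              ┠────────────────────
              ┃█ate,score,id,amount
              ┃2024-10-21,66.74,1,4
              ┃2024-10-27,48.90,2,9
              ┃2024-09-19,67.78,3,1
              ┃2024-11-21,38.23,4,3
              ┃2024-03-16,55.84,5,9
              ┃2024-06-28,87.23,6,2
              ┃2024-05-09,36.66,7,5
              ┃2024-08-17,49.01,8,2
              ┗━━━━━━━━━━━━━━━━━━━━
                                   
                                   
                                   


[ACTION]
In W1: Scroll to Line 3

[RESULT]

              ┃........♣...........
              ┃.......♣.♣..........
              ┃........♣....@......
              ┏━━━━━━━━━━━━━━━━━━━━
              ┃ FileEditor         
              ┠────────────────────
              ┃2024-10-27,48.90,2,9
              ┃2024-09-19,67.78,3,1
              ┃2024-11-21,38.23,4,3
              ┃2024-03-16,55.84,5,9
              ┃2024-06-28,87.23,6,2
              ┃2024-05-09,36.66,7,5
              ┃2024-08-17,49.01,8,2
              ┃2024-09-16,56.53,9,5
              ┃2024-11-28,85.09,10,
              ┗━━━━━━━━━━━━━━━━━━━━
                                   
                                   
                                   


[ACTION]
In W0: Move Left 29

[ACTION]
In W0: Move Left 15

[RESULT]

              ┃             .......
              ┃             .......
              ┃             @......
              ┏━━━━━━━━━━━━━━━━━━━━
              ┃ FileEditor         
              ┠────────────────────
              ┃2024-10-27,48.90,2,9
              ┃2024-09-19,67.78,3,1
              ┃2024-11-21,38.23,4,3
              ┃2024-03-16,55.84,5,9
              ┃2024-06-28,87.23,6,2
              ┃2024-05-09,36.66,7,5
              ┃2024-08-17,49.01,8,2
              ┃2024-09-16,56.53,9,5
              ┃2024-11-28,85.09,10,
              ┗━━━━━━━━━━━━━━━━━━━━
                                   
                                   
                                   


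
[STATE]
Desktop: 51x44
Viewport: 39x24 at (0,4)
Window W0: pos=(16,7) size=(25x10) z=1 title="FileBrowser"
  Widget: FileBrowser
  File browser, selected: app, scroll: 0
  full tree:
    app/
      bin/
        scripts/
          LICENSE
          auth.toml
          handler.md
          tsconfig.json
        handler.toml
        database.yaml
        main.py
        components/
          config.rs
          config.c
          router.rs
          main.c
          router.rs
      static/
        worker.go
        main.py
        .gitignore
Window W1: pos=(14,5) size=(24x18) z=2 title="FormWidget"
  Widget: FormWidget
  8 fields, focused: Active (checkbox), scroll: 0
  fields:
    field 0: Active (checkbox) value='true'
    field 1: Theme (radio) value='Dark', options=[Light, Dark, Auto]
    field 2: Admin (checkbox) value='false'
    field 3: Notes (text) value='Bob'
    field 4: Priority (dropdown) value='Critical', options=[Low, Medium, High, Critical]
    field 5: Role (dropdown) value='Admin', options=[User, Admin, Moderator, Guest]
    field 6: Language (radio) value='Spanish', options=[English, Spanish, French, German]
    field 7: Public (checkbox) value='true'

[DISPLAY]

                                       
              ┏━━━━━━━━━━━━━━━━━━━━━━┓ 
              ┃ FormWidget           ┃ 
              ┠──────────────────────┨━
              ┃> Active:     [x]     ┃ 
              ┃  Theme:      ( ) Ligh┃─
              ┃  Admin:      [ ]     ┃ 
              ┃  Notes:      [Bob   ]┃ 
              ┃  Priority:   [Criti▼]┃ 
              ┃  Role:       [Admin▼]┃ 
              ┃  Language:   ( ) Engl┃ 
              ┃  Public:     [x]     ┃ 
              ┃                      ┃━
              ┃                      ┃ 
              ┃                      ┃ 
              ┃                      ┃ 
              ┃                      ┃ 
              ┃                      ┃ 
              ┗━━━━━━━━━━━━━━━━━━━━━━┛ 
                                       
                                       
                                       
                                       
                                       


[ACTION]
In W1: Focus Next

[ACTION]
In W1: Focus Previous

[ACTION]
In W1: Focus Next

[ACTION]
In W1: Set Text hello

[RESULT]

                                       
              ┏━━━━━━━━━━━━━━━━━━━━━━┓ 
              ┃ FormWidget           ┃ 
              ┠──────────────────────┨━
              ┃  Active:     [x]     ┃ 
              ┃> Theme:      ( ) Ligh┃─
              ┃  Admin:      [ ]     ┃ 
              ┃  Notes:      [Bob   ]┃ 
              ┃  Priority:   [Criti▼]┃ 
              ┃  Role:       [Admin▼]┃ 
              ┃  Language:   ( ) Engl┃ 
              ┃  Public:     [x]     ┃ 
              ┃                      ┃━
              ┃                      ┃ 
              ┃                      ┃ 
              ┃                      ┃ 
              ┃                      ┃ 
              ┃                      ┃ 
              ┗━━━━━━━━━━━━━━━━━━━━━━┛ 
                                       
                                       
                                       
                                       
                                       


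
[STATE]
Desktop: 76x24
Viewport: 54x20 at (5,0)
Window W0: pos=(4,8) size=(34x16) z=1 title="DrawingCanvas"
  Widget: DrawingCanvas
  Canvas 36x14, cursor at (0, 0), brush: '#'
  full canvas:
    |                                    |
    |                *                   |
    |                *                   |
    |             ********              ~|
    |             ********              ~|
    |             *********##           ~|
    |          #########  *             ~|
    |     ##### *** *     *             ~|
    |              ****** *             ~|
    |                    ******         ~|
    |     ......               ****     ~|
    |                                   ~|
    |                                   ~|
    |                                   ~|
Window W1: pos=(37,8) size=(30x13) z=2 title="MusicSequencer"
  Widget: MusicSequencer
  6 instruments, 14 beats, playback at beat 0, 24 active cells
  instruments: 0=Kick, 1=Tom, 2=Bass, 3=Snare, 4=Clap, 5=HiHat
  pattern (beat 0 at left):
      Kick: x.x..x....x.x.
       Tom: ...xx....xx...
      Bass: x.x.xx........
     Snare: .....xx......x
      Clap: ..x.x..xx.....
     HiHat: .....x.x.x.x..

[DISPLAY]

                                                      
                                                      
                                                      
                                                      
                                                      
                                                      
                                                      
                                                      
━━━━━━━━━━━━━━━━━━━━━━━━━━━━━━━━┏━━━━━━━━━━━━━━━━━━━━━
 DrawingCanvas                  ┃ MusicSequencer      
────────────────────────────────┠─────────────────────
+                               ┃      ▼1234567890123 
                *               ┃  Kick█·█··█····█·█· 
                *               ┃   Tom···██····██··· 
             ********           ┃  Bass█·█·██········ 
             ********           ┃ Snare·····██······█ 
             *********##        ┃  Clap··█·█··██····· 
          #########  *          ┃ HiHat·····█·█·█·█·· 
     ##### *** *     *          ┃                     
              ****** *          ┃                     


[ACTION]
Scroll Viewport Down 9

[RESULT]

                                                      
                                                      
                                                      
                                                      
━━━━━━━━━━━━━━━━━━━━━━━━━━━━━━━━┏━━━━━━━━━━━━━━━━━━━━━
 DrawingCanvas                  ┃ MusicSequencer      
────────────────────────────────┠─────────────────────
+                               ┃      ▼1234567890123 
                *               ┃  Kick█·█··█····█·█· 
                *               ┃   Tom···██····██··· 
             ********           ┃  Bass█·█·██········ 
             ********           ┃ Snare·····██······█ 
             *********##        ┃  Clap··█·█··██····· 
          #########  *          ┃ HiHat·····█·█·█·█·· 
     ##### *** *     *          ┃                     
              ****** *          ┃                     
                    ******      ┗━━━━━━━━━━━━━━━━━━━━━
     ......               ****  ┃                     
                                ┃                     
━━━━━━━━━━━━━━━━━━━━━━━━━━━━━━━━┛                     


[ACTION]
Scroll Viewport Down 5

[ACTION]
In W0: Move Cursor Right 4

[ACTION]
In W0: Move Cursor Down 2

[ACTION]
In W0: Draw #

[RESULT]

                                                      
                                                      
                                                      
                                                      
━━━━━━━━━━━━━━━━━━━━━━━━━━━━━━━━┏━━━━━━━━━━━━━━━━━━━━━
 DrawingCanvas                  ┃ MusicSequencer      
────────────────────────────────┠─────────────────────
                                ┃      ▼1234567890123 
                *               ┃  Kick█·█··█····█·█· 
    #           *               ┃   Tom···██····██··· 
             ********           ┃  Bass█·█·██········ 
             ********           ┃ Snare·····██······█ 
             *********##        ┃  Clap··█·█··██····· 
          #########  *          ┃ HiHat·····█·█·█·█·· 
     ##### *** *     *          ┃                     
              ****** *          ┃                     
                    ******      ┗━━━━━━━━━━━━━━━━━━━━━
     ......               ****  ┃                     
                                ┃                     
━━━━━━━━━━━━━━━━━━━━━━━━━━━━━━━━┛                     


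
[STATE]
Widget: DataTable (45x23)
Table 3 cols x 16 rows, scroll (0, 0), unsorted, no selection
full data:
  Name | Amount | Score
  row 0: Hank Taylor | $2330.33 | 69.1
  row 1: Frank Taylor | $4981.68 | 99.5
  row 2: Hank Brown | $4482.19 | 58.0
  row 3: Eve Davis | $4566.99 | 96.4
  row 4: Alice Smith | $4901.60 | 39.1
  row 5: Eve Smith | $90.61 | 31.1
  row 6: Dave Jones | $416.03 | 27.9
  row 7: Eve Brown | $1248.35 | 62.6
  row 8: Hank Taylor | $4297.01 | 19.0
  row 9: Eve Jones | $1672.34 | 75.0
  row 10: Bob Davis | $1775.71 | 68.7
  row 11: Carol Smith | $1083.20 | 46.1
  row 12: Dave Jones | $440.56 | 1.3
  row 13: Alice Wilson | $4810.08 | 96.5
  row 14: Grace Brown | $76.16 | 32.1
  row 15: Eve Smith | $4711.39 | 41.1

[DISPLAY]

Name        │Amount  │Score                  
────────────┼────────┼─────                  
Hank Taylor │$2330.33│69.1                   
Frank Taylor│$4981.68│99.5                   
Hank Brown  │$4482.19│58.0                   
Eve Davis   │$4566.99│96.4                   
Alice Smith │$4901.60│39.1                   
Eve Smith   │$90.61  │31.1                   
Dave Jones  │$416.03 │27.9                   
Eve Brown   │$1248.35│62.6                   
Hank Taylor │$4297.01│19.0                   
Eve Jones   │$1672.34│75.0                   
Bob Davis   │$1775.71│68.7                   
Carol Smith │$1083.20│46.1                   
Dave Jones  │$440.56 │1.3                    
Alice Wilson│$4810.08│96.5                   
Grace Brown │$76.16  │32.1                   
Eve Smith   │$4711.39│41.1                   
                                             
                                             
                                             
                                             
                                             


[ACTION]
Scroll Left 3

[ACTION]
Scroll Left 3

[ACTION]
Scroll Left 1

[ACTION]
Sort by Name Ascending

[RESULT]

Name       ▲│Amount  │Score                  
────────────┼────────┼─────                  
Alice Smith │$4901.60│39.1                   
Alice Wilson│$4810.08│96.5                   
Bob Davis   │$1775.71│68.7                   
Carol Smith │$1083.20│46.1                   
Dave Jones  │$416.03 │27.9                   
Dave Jones  │$440.56 │1.3                    
Eve Brown   │$1248.35│62.6                   
Eve Davis   │$4566.99│96.4                   
Eve Jones   │$1672.34│75.0                   
Eve Smith   │$90.61  │31.1                   
Eve Smith   │$4711.39│41.1                   
Frank Taylor│$4981.68│99.5                   
Grace Brown │$76.16  │32.1                   
Hank Brown  │$4482.19│58.0                   
Hank Taylor │$2330.33│69.1                   
Hank Taylor │$4297.01│19.0                   
                                             
                                             
                                             
                                             
                                             


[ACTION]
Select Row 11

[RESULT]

Name       ▲│Amount  │Score                  
────────────┼────────┼─────                  
Alice Smith │$4901.60│39.1                   
Alice Wilson│$4810.08│96.5                   
Bob Davis   │$1775.71│68.7                   
Carol Smith │$1083.20│46.1                   
Dave Jones  │$416.03 │27.9                   
Dave Jones  │$440.56 │1.3                    
Eve Brown   │$1248.35│62.6                   
Eve Davis   │$4566.99│96.4                   
Eve Jones   │$1672.34│75.0                   
Eve Smith   │$90.61  │31.1                   
Eve Smith   │$4711.39│41.1                   
>rank Taylor│$4981.68│99.5                   
Grace Brown │$76.16  │32.1                   
Hank Brown  │$4482.19│58.0                   
Hank Taylor │$2330.33│69.1                   
Hank Taylor │$4297.01│19.0                   
                                             
                                             
                                             
                                             
                                             


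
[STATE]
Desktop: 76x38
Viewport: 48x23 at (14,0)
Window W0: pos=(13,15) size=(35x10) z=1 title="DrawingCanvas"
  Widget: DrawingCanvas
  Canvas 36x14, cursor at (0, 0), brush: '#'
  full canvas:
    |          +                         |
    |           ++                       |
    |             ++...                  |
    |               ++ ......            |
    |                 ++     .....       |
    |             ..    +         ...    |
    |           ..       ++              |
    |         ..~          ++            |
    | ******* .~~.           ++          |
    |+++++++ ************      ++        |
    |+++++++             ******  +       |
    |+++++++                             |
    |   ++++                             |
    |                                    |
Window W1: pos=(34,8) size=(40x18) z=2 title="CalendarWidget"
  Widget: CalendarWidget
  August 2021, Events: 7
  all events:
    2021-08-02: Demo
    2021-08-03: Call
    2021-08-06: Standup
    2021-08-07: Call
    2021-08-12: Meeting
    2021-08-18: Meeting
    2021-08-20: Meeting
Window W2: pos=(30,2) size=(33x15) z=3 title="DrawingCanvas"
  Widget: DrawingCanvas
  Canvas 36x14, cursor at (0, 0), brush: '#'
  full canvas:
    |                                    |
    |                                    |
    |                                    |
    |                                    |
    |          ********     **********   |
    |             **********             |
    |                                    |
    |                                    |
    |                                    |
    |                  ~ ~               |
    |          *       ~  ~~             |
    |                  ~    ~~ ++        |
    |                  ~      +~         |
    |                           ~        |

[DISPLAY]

                                                
                                                
                ┏━━━━━━━━━━━━━━━━━━━━━━━━━━━━━━━
                ┃ DrawingCanvas                 
                ┠───────────────────────────────
                ┃+                              
                ┃                               
                ┃                               
                ┃                               
                ┃          ********     ********
                ┃             **********        
                ┃                               
                ┃                               
                ┃                               
                ┃                  ~ ~          
━━━━━━━━━━━━━━━━┃          *       ~  ~~        
 DrawingCanvas  ┗━━━━━━━━━━━━━━━━━━━━━━━━━━━━━━━
────────────────────┃23 24 25 26 27 28 29       
+         +         ┃30 31                      
           ++       ┃                           
             ++...  ┃                           
               ++ ..┃                           
                 ++ ┃                           


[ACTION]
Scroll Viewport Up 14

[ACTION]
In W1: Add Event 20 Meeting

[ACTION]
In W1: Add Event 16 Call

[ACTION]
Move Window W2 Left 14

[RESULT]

                                                
                                                
  ┏━━━━━━━━━━━━━━━━━━━━━━━━━━━━━━━┓             
  ┃ DrawingCanvas                 ┃             
  ┠───────────────────────────────┨             
  ┃+                              ┃             
  ┃                               ┃             
  ┃                               ┃             
  ┃                               ┃━━━━━━━━━━━━━
  ┃          ********     ********┃t            
  ┃             **********        ┃─────────────
  ┃                               ┃ugust 2021   
  ┃                               ┃ Sa Su       
  ┃                               ┃     1       
  ┃                  ~ ~          ┃ 6*  7*  8   
━━┃          *       ~  ~~        ┃3 14 15      
 D┗━━━━━━━━━━━━━━━━━━━━━━━━━━━━━━━┛20* 21 22    
────────────────────┃23 24 25 26 27 28 29       
+         +         ┃30 31                      
           ++       ┃                           
             ++...  ┃                           
               ++ ..┃                           
                 ++ ┃                           


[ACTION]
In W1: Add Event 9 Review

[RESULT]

                                                
                                                
  ┏━━━━━━━━━━━━━━━━━━━━━━━━━━━━━━━┓             
  ┃ DrawingCanvas                 ┃             
  ┠───────────────────────────────┨             
  ┃+                              ┃             
  ┃                               ┃             
  ┃                               ┃             
  ┃                               ┃━━━━━━━━━━━━━
  ┃          ********     ********┃t            
  ┃             **********        ┃─────────────
  ┃                               ┃ugust 2021   
  ┃                               ┃ Sa Su       
  ┃                               ┃     1       
  ┃                  ~ ~          ┃ 6*  7*  8   
━━┃          *       ~  ~~        ┃13 14 15     
 D┗━━━━━━━━━━━━━━━━━━━━━━━━━━━━━━━┛20* 21 22    
────────────────────┃23 24 25 26 27 28 29       
+         +         ┃30 31                      
           ++       ┃                           
             ++...  ┃                           
               ++ ..┃                           
                 ++ ┃                           


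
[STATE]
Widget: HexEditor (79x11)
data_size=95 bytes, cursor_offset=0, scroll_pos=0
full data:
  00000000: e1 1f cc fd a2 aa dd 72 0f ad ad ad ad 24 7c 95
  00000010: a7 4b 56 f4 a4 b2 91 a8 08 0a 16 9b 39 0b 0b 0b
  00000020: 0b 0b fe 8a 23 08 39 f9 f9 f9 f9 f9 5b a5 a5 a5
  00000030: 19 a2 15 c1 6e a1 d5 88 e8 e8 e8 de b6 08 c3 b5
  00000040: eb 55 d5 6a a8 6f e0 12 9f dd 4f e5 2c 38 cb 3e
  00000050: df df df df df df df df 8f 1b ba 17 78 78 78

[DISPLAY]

00000000  E1 1f cc fd a2 aa dd 72  0f ad ad ad ad 24 7c 95  |.......r.....$|.| 
00000010  a7 4b 56 f4 a4 b2 91 a8  08 0a 16 9b 39 0b 0b 0b  |.KV.........9...| 
00000020  0b 0b fe 8a 23 08 39 f9  f9 f9 f9 f9 5b a5 a5 a5  |....#.9.....[...| 
00000030  19 a2 15 c1 6e a1 d5 88  e8 e8 e8 de b6 08 c3 b5  |....n...........| 
00000040  eb 55 d5 6a a8 6f e0 12  9f dd 4f e5 2c 38 cb 3e  |.U.j.o....O.,8.>| 
00000050  df df df df df df df df  8f 1b ba 17 78 78 78     |............xxx | 
                                                                               
                                                                               
                                                                               
                                                                               
                                                                               


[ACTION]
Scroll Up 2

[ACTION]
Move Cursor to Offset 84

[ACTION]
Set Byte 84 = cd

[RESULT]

00000000  e1 1f cc fd a2 aa dd 72  0f ad ad ad ad 24 7c 95  |.......r.....$|.| 
00000010  a7 4b 56 f4 a4 b2 91 a8  08 0a 16 9b 39 0b 0b 0b  |.KV.........9...| 
00000020  0b 0b fe 8a 23 08 39 f9  f9 f9 f9 f9 5b a5 a5 a5  |....#.9.....[...| 
00000030  19 a2 15 c1 6e a1 d5 88  e8 e8 e8 de b6 08 c3 b5  |....n...........| 
00000040  eb 55 d5 6a a8 6f e0 12  9f dd 4f e5 2c 38 cb 3e  |.U.j.o....O.,8.>| 
00000050  df df df df CD df df df  8f 1b ba 17 78 78 78     |............xxx | 
                                                                               
                                                                               
                                                                               
                                                                               
                                                                               


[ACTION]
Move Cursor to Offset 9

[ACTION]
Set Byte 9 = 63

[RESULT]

00000000  e1 1f cc fd a2 aa dd 72  0f 63 ad ad ad 24 7c 95  |.......r.c...$|.| 
00000010  a7 4b 56 f4 a4 b2 91 a8  08 0a 16 9b 39 0b 0b 0b  |.KV.........9...| 
00000020  0b 0b fe 8a 23 08 39 f9  f9 f9 f9 f9 5b a5 a5 a5  |....#.9.....[...| 
00000030  19 a2 15 c1 6e a1 d5 88  e8 e8 e8 de b6 08 c3 b5  |....n...........| 
00000040  eb 55 d5 6a a8 6f e0 12  9f dd 4f e5 2c 38 cb 3e  |.U.j.o....O.,8.>| 
00000050  df df df df cd df df df  8f 1b ba 17 78 78 78     |............xxx | 
                                                                               
                                                                               
                                                                               
                                                                               
                                                                               


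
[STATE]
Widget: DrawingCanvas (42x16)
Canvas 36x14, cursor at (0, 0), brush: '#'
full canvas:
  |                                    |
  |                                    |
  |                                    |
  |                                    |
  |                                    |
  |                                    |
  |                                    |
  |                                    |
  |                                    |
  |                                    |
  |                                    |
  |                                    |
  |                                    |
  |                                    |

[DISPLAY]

+                                         
                                          
                                          
                                          
                                          
                                          
                                          
                                          
                                          
                                          
                                          
                                          
                                          
                                          
                                          
                                          


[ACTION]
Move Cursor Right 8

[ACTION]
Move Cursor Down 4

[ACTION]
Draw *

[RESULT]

                                          
                                          
                                          
                                          
        *                                 
                                          
                                          
                                          
                                          
                                          
                                          
                                          
                                          
                                          
                                          
                                          


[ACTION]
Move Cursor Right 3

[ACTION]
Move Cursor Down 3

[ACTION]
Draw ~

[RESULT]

                                          
                                          
                                          
                                          
        *                                 
                                          
                                          
           ~                              
                                          
                                          
                                          
                                          
                                          
                                          
                                          
                                          
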